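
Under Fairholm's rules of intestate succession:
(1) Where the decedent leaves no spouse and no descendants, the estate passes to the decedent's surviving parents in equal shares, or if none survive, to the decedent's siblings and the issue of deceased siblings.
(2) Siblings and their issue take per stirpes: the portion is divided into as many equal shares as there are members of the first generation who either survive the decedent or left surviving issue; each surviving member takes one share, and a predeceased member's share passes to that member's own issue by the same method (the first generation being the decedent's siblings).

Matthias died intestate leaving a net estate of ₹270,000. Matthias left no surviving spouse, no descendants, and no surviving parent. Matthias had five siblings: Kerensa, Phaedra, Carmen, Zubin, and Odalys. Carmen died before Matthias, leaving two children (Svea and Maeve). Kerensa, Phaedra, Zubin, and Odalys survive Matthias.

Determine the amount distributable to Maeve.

Maeve receives ₹27,000.

The entire ₹270,000 passes to the siblings and their issue.
That amount (₹270,000) is divided into 5 shares of ₹54,000: Kerensa, Phaedra, Zubin, and Odalys each take ₹54,000; Carmen's ₹54,000 share passes to Carmen's issue.
Carmen's share (₹54,000) is divided into 2 shares of ₹27,000: Svea and Maeve each take ₹27,000.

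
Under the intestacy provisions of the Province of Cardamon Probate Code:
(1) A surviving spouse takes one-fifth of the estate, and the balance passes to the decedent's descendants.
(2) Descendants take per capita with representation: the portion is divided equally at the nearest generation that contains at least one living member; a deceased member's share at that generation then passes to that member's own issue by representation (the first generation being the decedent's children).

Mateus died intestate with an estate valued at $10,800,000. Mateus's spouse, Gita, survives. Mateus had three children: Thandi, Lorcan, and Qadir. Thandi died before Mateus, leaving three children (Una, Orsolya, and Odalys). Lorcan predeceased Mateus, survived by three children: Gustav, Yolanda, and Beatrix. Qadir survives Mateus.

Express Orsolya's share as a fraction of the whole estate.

Orsolya receives 4/45 of the estate.

Gita takes one-fifth of $10,800,000 = $2,160,000. The remaining $8,640,000 passes to the descendants.
The descendants' portion ($8,640,000) is divided into 3 shares of $2,880,000: Qadir takes $2,880,000; Thandi's $2,880,000 share passes to Thandi's issue; Lorcan's $2,880,000 share passes to Lorcan's issue.
Thandi's share ($2,880,000) is divided into 3 shares of $960,000: Una, Orsolya, and Odalys each take $960,000.
Lorcan's share ($2,880,000) is divided into 3 shares of $960,000: Gustav, Yolanda, and Beatrix each take $960,000.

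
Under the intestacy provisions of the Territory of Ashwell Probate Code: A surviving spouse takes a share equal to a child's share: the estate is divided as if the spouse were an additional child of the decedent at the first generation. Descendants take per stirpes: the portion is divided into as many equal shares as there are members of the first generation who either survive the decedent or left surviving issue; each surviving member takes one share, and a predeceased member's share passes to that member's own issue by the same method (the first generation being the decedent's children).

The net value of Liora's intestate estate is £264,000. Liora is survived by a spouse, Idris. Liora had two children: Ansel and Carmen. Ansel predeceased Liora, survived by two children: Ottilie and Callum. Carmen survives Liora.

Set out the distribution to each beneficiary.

Idris: £88,000; Ottilie: £44,000; Callum: £44,000; Carmen: £88,000

The spouse counts as an additional share at the children's level, so there are 3 primary shares of £88,000. Idris takes one such share (£88,000).
The children's combined portion (£176,000) is divided into 2 shares of £88,000: Carmen takes £88,000; Ansel's £88,000 share passes to Ansel's issue.
Ansel's share (£88,000) is divided into 2 shares of £44,000: Ottilie and Callum each take £44,000.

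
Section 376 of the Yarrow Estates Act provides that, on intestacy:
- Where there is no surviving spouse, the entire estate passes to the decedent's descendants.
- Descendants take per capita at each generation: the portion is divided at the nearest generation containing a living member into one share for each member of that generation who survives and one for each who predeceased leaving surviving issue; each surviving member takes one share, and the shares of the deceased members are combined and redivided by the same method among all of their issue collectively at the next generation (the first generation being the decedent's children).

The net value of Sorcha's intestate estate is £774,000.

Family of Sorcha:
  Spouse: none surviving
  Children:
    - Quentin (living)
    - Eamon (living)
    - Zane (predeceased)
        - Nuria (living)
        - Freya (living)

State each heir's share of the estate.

Quentin: £258,000; Eamon: £258,000; Nuria: £129,000; Freya: £129,000

The entire £774,000 passes to the descendants.
That amount (£774,000) is divided at the children's generation into 3 shares of £258,000. Quentin and Eamon each take £258,000. The remaining share for the deceased Zane (£258,000) is carried to the next generation.
That pool (£258,000) is divided at the grandchildren's generation equally among Nuria and Freya: £129,000 each.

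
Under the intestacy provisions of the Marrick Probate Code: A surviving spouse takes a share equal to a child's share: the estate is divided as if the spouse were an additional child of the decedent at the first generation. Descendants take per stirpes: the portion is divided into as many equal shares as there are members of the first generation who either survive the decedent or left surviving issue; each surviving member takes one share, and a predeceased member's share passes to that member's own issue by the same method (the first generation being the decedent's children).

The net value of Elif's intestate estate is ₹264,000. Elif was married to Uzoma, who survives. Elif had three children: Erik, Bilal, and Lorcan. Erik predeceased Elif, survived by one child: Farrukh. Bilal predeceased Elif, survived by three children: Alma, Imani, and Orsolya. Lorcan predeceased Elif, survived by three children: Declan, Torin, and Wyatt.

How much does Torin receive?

The spouse counts as an additional share at the children's level, so there are 4 primary shares of ₹66,000. Uzoma takes one such share (₹66,000).
The children's combined portion (₹198,000) is divided into 3 shares of ₹66,000: Erik's ₹66,000 share passes to Erik's issue; Bilal's ₹66,000 share passes to Bilal's issue; Lorcan's ₹66,000 share passes to Lorcan's issue.
Erik's share (₹66,000) passes entirely to Farrukh.
Bilal's share (₹66,000) is divided into 3 shares of ₹22,000: Alma, Imani, and Orsolya each take ₹22,000.
Lorcan's share (₹66,000) is divided into 3 shares of ₹22,000: Declan, Torin, and Wyatt each take ₹22,000.

Torin receives ₹22,000.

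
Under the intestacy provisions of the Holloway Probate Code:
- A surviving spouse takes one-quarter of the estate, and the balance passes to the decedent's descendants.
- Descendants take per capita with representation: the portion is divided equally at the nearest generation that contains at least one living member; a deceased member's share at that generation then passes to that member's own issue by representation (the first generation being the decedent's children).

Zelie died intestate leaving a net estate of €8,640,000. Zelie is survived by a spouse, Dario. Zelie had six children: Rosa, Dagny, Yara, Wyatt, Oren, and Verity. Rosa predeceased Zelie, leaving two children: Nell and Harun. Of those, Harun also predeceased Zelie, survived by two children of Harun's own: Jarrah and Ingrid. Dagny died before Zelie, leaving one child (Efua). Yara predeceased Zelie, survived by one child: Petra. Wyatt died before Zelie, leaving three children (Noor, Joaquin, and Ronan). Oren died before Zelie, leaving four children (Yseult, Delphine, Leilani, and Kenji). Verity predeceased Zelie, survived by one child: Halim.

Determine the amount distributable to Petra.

Dario takes one-quarter of €8,640,000 = €2,160,000. The remaining €6,480,000 passes to the descendants.
No child survives, so the initial division is made at the grandchildren's generation.
The descendants' portion (€6,480,000) is divided into 12 shares of €540,000: Nell, Efua, Petra, Noor, Joaquin, Ronan, Yseult, Delphine, Leilani, Kenji, and Halim each take €540,000; Harun's €540,000 share passes to Harun's issue.
Harun's share (€540,000) is divided into 2 shares of €270,000: Jarrah and Ingrid each take €270,000.

Petra receives €540,000.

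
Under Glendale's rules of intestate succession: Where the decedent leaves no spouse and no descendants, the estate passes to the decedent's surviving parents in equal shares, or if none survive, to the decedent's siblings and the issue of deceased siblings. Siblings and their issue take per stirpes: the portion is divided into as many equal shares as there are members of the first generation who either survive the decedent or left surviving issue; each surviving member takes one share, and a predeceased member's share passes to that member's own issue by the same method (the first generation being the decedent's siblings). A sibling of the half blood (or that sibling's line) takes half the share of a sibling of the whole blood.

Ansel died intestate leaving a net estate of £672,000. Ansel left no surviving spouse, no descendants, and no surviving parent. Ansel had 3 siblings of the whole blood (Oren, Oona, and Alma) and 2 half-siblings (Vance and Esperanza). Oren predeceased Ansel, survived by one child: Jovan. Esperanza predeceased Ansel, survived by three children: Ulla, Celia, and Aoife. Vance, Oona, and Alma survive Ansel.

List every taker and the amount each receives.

Vance: £84,000; Jovan: £168,000; Oona: £168,000; Ulla: £28,000; Celia: £28,000; Aoife: £28,000; Alma: £168,000

The entire £672,000 passes to the siblings and their issue.
Counting each half-blood sibling's line as half a unit, there are 4 units in £672,000, so one unit is £168,000. Whole-blood lines (Oren, Oona, and Alma) take £168,000 each; half-blood lines (Vance and Esperanza) take £84,000 each.
Oren's share (£168,000) passes entirely to Jovan.
Esperanza's share (£84,000) is divided into 3 shares of £28,000: Ulla, Celia, and Aoife each take £28,000.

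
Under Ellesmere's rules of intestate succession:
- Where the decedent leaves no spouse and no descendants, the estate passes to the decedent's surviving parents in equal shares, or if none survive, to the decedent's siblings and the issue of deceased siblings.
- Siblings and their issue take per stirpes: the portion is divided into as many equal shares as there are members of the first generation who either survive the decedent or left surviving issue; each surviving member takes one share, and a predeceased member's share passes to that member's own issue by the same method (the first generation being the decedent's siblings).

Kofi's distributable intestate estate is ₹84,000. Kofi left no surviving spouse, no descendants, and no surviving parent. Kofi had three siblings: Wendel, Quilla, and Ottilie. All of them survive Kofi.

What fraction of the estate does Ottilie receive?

The entire ₹84,000 passes to the siblings and their issue.
That amount (₹84,000) is divided into 3 shares of ₹28,000: Wendel, Quilla, and Ottilie each take ₹28,000.

Ottilie receives 1/3 of the estate.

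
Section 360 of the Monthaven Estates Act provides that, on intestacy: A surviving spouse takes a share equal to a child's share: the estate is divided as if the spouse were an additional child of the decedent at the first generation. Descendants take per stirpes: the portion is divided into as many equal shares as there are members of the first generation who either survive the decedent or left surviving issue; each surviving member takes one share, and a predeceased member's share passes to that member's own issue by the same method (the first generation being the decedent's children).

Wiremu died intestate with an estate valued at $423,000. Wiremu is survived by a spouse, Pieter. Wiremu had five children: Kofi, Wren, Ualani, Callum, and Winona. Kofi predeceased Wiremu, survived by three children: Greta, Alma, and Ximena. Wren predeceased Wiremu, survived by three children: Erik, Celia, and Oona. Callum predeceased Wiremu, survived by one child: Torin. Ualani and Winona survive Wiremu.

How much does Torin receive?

Torin receives $70,500.

The spouse counts as an additional share at the children's level, so there are 6 primary shares of $70,500. Pieter takes one such share ($70,500).
The children's combined portion ($352,500) is divided into 5 shares of $70,500: Ualani and Winona each take $70,500; Kofi's $70,500 share passes to Kofi's issue; Wren's $70,500 share passes to Wren's issue; Callum's $70,500 share passes to Callum's issue.
Kofi's share ($70,500) is divided into 3 shares of $23,500: Greta, Alma, and Ximena each take $23,500.
Wren's share ($70,500) is divided into 3 shares of $23,500: Erik, Celia, and Oona each take $23,500.
Callum's share ($70,500) passes entirely to Torin.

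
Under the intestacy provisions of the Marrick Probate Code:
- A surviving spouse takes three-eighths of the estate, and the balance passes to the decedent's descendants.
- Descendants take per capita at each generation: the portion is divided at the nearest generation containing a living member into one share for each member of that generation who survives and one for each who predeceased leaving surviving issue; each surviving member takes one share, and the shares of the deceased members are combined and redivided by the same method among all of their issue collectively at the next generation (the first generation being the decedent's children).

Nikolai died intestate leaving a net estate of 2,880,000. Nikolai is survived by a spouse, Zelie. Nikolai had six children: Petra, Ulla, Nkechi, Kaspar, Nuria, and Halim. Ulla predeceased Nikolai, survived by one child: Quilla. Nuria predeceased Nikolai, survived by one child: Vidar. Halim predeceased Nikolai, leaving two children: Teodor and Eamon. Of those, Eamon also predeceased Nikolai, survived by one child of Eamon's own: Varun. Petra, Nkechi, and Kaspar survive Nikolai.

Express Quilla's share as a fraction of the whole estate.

Zelie takes three-eighths of 2,880,000 = 1,080,000. The remaining 1,800,000 passes to the descendants.
The descendants' portion (1,800,000) is divided at the children's generation into 6 shares of 300,000. Petra, Nkechi, and Kaspar each take 300,000. The 3 shares of the deceased (Ulla, Nuria, and Halim) are combined into a pool of 900,000.
That pool (900,000) is divided at the grandchildren's generation into 4 shares of 225,000. Quilla, Vidar, and Teodor each take 225,000. The remaining share for the deceased Eamon (225,000) is carried to the next generation.
That pool (225,000) passes entirely to Varun, the sole taker at the great-grandchildren's generation.

Quilla receives 5/64 of the estate.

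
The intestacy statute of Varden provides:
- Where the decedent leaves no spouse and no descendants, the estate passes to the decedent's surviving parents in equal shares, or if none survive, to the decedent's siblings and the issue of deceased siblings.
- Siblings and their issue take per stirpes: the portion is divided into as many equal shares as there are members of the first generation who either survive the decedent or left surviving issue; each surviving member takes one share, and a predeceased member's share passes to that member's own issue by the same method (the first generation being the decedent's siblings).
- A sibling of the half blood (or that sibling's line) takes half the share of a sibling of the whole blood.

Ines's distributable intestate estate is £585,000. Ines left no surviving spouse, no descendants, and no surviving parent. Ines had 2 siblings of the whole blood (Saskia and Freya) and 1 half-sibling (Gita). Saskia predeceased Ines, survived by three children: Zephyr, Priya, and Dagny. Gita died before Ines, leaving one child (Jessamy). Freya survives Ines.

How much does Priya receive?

Priya receives £78,000.

The entire £585,000 passes to the siblings and their issue.
Counting each half-blood sibling's line as half a unit, there are 5/2 units in £585,000, so one unit is £234,000. Whole-blood lines (Saskia and Freya) take £234,000 each; half-blood lines (Gita) take £117,000 each.
Saskia's share (£234,000) is divided into 3 shares of £78,000: Zephyr, Priya, and Dagny each take £78,000.
Gita's share (£117,000) passes entirely to Jessamy.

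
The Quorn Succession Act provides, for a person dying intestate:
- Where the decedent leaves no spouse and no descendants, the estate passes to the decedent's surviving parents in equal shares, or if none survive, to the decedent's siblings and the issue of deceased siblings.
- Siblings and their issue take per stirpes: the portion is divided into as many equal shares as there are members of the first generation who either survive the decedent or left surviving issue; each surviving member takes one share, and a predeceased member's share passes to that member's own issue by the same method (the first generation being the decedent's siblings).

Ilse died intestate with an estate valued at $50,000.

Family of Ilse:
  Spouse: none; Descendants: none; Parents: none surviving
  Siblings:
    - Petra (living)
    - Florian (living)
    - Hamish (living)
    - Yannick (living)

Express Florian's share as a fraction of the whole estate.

Florian receives 1/4 of the estate.

The entire $50,000 passes to the siblings and their issue.
That amount ($50,000) is divided into 4 shares of $12,500: Petra, Florian, Hamish, and Yannick each take $12,500.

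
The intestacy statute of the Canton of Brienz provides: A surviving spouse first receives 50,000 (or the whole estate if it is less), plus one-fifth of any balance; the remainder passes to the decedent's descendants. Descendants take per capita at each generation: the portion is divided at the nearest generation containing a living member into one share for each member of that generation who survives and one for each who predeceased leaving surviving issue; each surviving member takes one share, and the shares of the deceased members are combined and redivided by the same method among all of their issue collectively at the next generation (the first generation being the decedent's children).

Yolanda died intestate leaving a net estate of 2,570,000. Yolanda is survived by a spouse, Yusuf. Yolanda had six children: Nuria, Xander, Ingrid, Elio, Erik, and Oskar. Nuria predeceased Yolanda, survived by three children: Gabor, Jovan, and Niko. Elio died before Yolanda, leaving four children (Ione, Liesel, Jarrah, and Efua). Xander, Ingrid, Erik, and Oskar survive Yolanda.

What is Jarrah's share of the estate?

Yusuf first takes 50,000, leaving a balance of 2,520,000. Yusuf then takes one-fifth of the balance (504,000), for a total of 554,000. The remaining 2,016,000 passes to the descendants.
The descendants' portion (2,016,000) is divided at the children's generation into 6 shares of 336,000. Xander, Ingrid, Erik, and Oskar each take 336,000. The 2 shares of the deceased (Nuria and Elio) are combined into a pool of 672,000.
That pool (672,000) is divided at the grandchildren's generation equally among Gabor, Jovan, Niko, Ione, Liesel, Jarrah, and Efua: 96,000 each.

Jarrah receives 96,000.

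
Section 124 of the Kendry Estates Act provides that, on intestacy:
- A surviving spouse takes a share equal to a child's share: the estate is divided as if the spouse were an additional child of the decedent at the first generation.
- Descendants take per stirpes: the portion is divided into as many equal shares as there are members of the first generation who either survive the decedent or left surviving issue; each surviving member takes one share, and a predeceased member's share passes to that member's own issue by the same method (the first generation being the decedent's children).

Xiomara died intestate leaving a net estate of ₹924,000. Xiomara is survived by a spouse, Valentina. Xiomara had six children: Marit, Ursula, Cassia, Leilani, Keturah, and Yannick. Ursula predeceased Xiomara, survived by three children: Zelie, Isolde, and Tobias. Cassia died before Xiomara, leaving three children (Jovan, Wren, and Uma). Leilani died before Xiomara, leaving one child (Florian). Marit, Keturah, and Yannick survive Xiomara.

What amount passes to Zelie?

The spouse counts as an additional share at the children's level, so there are 7 primary shares of ₹132,000. Valentina takes one such share (₹132,000).
The children's combined portion (₹792,000) is divided into 6 shares of ₹132,000: Marit, Keturah, and Yannick each take ₹132,000; Ursula's ₹132,000 share passes to Ursula's issue; Cassia's ₹132,000 share passes to Cassia's issue; Leilani's ₹132,000 share passes to Leilani's issue.
Ursula's share (₹132,000) is divided into 3 shares of ₹44,000: Zelie, Isolde, and Tobias each take ₹44,000.
Cassia's share (₹132,000) is divided into 3 shares of ₹44,000: Jovan, Wren, and Uma each take ₹44,000.
Leilani's share (₹132,000) passes entirely to Florian.

Zelie receives ₹44,000.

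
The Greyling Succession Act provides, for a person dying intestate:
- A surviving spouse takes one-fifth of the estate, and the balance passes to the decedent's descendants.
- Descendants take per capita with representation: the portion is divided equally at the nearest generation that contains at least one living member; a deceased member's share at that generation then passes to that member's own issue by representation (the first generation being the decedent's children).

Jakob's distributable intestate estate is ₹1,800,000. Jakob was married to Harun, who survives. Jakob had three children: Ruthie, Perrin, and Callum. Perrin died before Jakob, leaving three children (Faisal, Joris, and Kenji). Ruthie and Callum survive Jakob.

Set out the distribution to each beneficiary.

Harun takes one-fifth of ₹1,800,000 = ₹360,000. The remaining ₹1,440,000 passes to the descendants.
The descendants' portion (₹1,440,000) is divided into 3 shares of ₹480,000: Ruthie and Callum each take ₹480,000; Perrin's ₹480,000 share passes to Perrin's issue.
Perrin's share (₹480,000) is divided into 3 shares of ₹160,000: Faisal, Joris, and Kenji each take ₹160,000.

Harun: ₹360,000; Ruthie: ₹480,000; Faisal: ₹160,000; Joris: ₹160,000; Kenji: ₹160,000; Callum: ₹480,000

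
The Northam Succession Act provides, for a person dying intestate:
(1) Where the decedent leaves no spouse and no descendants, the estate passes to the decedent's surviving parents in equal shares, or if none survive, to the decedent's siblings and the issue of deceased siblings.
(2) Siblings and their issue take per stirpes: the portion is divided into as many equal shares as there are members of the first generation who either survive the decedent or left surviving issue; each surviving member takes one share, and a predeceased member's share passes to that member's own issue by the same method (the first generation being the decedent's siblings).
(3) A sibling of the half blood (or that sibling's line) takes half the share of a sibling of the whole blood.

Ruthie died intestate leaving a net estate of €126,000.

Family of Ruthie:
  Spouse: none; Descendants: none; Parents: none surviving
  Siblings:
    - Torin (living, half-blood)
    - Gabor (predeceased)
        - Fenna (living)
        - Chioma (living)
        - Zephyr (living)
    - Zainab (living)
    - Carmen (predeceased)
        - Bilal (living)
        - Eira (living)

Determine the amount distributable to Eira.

The entire €126,000 passes to the siblings and their issue.
Counting each half-blood sibling's line as half a unit, there are 7/2 units in €126,000, so one unit is €36,000. Whole-blood lines (Gabor, Zainab, and Carmen) take €36,000 each; half-blood lines (Torin) take €18,000 each.
Gabor's share (€36,000) is divided into 3 shares of €12,000: Fenna, Chioma, and Zephyr each take €12,000.
Carmen's share (€36,000) is divided into 2 shares of €18,000: Bilal and Eira each take €18,000.

Eira receives €18,000.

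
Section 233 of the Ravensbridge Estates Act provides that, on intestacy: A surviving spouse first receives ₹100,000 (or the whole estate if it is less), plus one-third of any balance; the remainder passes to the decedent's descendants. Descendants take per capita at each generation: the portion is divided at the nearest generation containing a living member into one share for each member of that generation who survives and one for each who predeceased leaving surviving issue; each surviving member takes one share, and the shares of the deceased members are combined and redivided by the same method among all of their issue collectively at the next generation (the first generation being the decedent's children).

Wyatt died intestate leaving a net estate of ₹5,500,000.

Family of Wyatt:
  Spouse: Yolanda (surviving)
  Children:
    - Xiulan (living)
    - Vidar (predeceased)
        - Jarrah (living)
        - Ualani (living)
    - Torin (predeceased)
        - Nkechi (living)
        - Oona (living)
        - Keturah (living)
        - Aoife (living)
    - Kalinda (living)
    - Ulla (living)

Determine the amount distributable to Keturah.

Yolanda first takes ₹100,000, leaving a balance of ₹5,400,000. Yolanda then takes one-third of the balance (₹1,800,000), for a total of ₹1,900,000. The remaining ₹3,600,000 passes to the descendants.
The descendants' portion (₹3,600,000) is divided at the children's generation into 5 shares of ₹720,000. Xiulan, Kalinda, and Ulla each take ₹720,000. The 2 shares of the deceased (Vidar and Torin) are combined into a pool of ₹1,440,000.
That pool (₹1,440,000) is divided at the grandchildren's generation equally among Jarrah, Ualani, Nkechi, Oona, Keturah, and Aoife: ₹240,000 each.

Keturah receives ₹240,000.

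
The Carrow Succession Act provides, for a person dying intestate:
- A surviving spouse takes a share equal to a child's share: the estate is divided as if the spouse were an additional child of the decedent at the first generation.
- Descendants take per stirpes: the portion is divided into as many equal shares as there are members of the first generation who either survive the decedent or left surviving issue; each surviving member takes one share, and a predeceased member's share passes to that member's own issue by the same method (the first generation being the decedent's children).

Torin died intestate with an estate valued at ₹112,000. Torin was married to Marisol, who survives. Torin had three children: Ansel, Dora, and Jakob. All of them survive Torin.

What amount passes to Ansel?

Ansel receives ₹28,000.

The spouse counts as an additional share at the children's level, so there are 4 primary shares of ₹28,000. Marisol takes one such share (₹28,000).
The children's combined portion (₹84,000) is divided into 3 shares of ₹28,000: Ansel, Dora, and Jakob each take ₹28,000.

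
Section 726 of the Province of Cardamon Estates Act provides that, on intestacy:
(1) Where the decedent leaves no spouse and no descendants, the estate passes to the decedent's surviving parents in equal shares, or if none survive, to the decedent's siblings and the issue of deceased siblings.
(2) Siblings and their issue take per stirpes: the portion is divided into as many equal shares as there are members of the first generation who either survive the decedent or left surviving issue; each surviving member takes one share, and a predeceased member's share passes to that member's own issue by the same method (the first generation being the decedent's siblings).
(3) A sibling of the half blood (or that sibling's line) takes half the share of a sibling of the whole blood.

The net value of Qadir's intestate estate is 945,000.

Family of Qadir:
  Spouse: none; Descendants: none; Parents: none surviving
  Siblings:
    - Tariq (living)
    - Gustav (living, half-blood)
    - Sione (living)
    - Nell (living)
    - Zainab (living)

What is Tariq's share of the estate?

The entire 945,000 passes to the siblings and their issue.
Counting each half-blood sibling's line as half a unit, there are 9/2 units in 945,000, so one unit is 210,000. Whole-blood lines (Tariq, Sione, Nell, and Zainab) take 210,000 each; half-blood lines (Gustav) take 105,000 each.

Tariq receives 210,000.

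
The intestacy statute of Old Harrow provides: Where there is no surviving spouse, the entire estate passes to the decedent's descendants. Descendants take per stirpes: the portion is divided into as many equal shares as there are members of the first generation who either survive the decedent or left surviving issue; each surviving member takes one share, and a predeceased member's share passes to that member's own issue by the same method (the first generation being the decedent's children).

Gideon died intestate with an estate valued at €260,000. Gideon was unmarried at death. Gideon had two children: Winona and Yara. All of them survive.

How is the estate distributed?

The entire €260,000 passes to the descendants.
That amount (€260,000) is divided into 2 shares of €130,000: Winona and Yara each take €130,000.

Winona: €130,000; Yara: €130,000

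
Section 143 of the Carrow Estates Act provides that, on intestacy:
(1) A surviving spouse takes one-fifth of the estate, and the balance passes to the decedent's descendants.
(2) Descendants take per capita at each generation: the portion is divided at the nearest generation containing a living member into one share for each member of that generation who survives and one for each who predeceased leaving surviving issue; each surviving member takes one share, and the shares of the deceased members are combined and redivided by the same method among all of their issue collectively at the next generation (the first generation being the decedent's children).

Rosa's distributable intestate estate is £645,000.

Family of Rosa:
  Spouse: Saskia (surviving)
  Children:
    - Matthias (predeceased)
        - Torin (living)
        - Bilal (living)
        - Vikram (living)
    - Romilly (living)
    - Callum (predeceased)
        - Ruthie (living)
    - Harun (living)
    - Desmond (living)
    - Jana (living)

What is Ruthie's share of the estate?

Saskia takes one-fifth of £645,000 = £129,000. The remaining £516,000 passes to the descendants.
The descendants' portion (£516,000) is divided at the children's generation into 6 shares of £86,000. Romilly, Harun, Desmond, and Jana each take £86,000. The 2 shares of the deceased (Matthias and Callum) are combined into a pool of £172,000.
That pool (£172,000) is divided at the grandchildren's generation equally among Torin, Bilal, Vikram, and Ruthie: £43,000 each.

Ruthie receives £43,000.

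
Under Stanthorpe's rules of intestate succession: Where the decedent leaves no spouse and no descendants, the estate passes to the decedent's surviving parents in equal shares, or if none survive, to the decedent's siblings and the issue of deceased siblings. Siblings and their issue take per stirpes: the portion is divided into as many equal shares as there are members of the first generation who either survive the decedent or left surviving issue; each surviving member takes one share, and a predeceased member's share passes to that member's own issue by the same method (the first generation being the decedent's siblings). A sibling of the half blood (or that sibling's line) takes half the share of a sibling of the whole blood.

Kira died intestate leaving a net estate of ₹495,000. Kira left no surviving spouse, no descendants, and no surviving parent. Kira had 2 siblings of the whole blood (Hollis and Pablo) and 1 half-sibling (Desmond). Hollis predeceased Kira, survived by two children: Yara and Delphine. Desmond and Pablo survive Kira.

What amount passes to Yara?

Yara receives ₹99,000.

The entire ₹495,000 passes to the siblings and their issue.
Counting each half-blood sibling's line as half a unit, there are 5/2 units in ₹495,000, so one unit is ₹198,000. Whole-blood lines (Hollis and Pablo) take ₹198,000 each; half-blood lines (Desmond) take ₹99,000 each.
Hollis's share (₹198,000) is divided into 2 shares of ₹99,000: Yara and Delphine each take ₹99,000.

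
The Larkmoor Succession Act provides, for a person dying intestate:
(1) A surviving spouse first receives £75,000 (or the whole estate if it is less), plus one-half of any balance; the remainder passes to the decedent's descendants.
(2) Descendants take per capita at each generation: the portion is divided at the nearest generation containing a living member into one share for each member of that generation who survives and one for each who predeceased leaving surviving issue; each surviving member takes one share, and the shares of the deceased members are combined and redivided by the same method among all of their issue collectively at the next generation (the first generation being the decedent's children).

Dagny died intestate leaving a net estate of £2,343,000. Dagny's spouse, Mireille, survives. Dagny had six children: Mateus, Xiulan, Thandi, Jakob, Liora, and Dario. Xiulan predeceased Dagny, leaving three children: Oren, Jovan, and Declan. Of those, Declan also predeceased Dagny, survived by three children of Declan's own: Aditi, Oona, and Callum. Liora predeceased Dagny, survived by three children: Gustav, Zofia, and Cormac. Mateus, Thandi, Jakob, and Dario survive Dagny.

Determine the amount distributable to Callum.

Mireille first takes £75,000, leaving a balance of £2,268,000. Mireille then takes one-half of the balance (£1,134,000), for a total of £1,209,000. The remaining £1,134,000 passes to the descendants.
The descendants' portion (£1,134,000) is divided at the children's generation into 6 shares of £189,000. Mateus, Thandi, Jakob, and Dario each take £189,000. The 2 shares of the deceased (Xiulan and Liora) are combined into a pool of £378,000.
That pool (£378,000) is divided at the grandchildren's generation into 6 shares of £63,000. Oren, Jovan, Gustav, Zofia, and Cormac each take £63,000. The remaining share for the deceased Declan (£63,000) is carried to the next generation.
That pool (£63,000) is divided at the great-grandchildren's generation equally among Aditi, Oona, and Callum: £21,000 each.

Callum receives £21,000.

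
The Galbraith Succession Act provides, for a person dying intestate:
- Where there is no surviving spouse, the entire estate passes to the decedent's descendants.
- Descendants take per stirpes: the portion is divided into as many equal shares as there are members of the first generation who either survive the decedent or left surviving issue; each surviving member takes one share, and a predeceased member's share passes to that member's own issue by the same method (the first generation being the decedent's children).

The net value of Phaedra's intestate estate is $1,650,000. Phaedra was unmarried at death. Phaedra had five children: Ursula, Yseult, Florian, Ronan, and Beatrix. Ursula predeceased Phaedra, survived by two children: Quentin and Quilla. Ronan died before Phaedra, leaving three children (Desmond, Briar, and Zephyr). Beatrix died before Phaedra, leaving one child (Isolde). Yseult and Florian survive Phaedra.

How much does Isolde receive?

Isolde receives $330,000.

The entire $1,650,000 passes to the descendants.
That amount ($1,650,000) is divided into 5 shares of $330,000: Yseult and Florian each take $330,000; Ursula's $330,000 share passes to Ursula's issue; Ronan's $330,000 share passes to Ronan's issue; Beatrix's $330,000 share passes to Beatrix's issue.
Ursula's share ($330,000) is divided into 2 shares of $165,000: Quentin and Quilla each take $165,000.
Ronan's share ($330,000) is divided into 3 shares of $110,000: Desmond, Briar, and Zephyr each take $110,000.
Beatrix's share ($330,000) passes entirely to Isolde.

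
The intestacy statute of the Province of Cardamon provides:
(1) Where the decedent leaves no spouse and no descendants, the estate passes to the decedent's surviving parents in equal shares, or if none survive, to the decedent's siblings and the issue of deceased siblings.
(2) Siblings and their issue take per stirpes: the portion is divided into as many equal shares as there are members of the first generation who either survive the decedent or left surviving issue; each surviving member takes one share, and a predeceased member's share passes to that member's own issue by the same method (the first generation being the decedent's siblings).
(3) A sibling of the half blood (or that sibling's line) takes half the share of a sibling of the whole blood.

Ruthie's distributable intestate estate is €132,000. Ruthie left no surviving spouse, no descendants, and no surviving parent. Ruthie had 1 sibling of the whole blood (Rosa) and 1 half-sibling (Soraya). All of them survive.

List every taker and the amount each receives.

The entire €132,000 passes to the siblings and their issue.
Counting each half-blood sibling's line as half a unit, there are 3/2 units in €132,000, so one unit is €88,000. Whole-blood lines (Rosa) take €88,000 each; half-blood lines (Soraya) take €44,000 each.

Rosa: €88,000; Soraya: €44,000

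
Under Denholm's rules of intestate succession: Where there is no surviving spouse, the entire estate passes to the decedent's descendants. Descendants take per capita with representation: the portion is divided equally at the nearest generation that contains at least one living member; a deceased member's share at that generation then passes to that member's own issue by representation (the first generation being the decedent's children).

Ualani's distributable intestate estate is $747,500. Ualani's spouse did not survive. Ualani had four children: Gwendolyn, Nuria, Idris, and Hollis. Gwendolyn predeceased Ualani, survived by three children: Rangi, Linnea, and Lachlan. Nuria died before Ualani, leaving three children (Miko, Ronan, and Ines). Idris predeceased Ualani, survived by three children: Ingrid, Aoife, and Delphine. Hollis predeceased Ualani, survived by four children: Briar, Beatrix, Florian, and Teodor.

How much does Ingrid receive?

The entire $747,500 passes to the descendants.
No child survives, so the initial division is made at the grandchildren's generation.
That amount ($747,500) is divided into 13 shares of $57,500: Rangi, Linnea, Lachlan, Miko, Ronan, Ines, Ingrid, Aoife, Delphine, Briar, Beatrix, Florian, and Teodor each take $57,500.

Ingrid receives $57,500.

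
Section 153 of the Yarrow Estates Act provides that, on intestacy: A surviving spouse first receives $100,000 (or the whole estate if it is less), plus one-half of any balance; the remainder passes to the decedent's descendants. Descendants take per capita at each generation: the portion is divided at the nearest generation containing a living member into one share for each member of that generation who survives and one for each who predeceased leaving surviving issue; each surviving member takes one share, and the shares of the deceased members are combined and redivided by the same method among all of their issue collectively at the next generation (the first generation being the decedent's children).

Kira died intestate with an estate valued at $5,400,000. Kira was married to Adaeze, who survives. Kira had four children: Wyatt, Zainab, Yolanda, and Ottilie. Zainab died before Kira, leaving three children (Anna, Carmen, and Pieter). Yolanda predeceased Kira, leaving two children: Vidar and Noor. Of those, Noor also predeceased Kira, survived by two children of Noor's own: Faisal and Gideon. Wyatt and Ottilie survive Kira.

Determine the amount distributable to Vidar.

Vidar receives $265,000.

Adaeze first takes $100,000, leaving a balance of $5,300,000. Adaeze then takes one-half of the balance ($2,650,000), for a total of $2,750,000. The remaining $2,650,000 passes to the descendants.
The descendants' portion ($2,650,000) is divided at the children's generation into 4 shares of $662,500. Wyatt and Ottilie each take $662,500. The 2 shares of the deceased (Zainab and Yolanda) are combined into a pool of $1,325,000.
That pool ($1,325,000) is divided at the grandchildren's generation into 5 shares of $265,000. Anna, Carmen, Pieter, and Vidar each take $265,000. The remaining share for the deceased Noor ($265,000) is carried to the next generation.
That pool ($265,000) is divided at the great-grandchildren's generation equally among Faisal and Gideon: $132,500 each.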